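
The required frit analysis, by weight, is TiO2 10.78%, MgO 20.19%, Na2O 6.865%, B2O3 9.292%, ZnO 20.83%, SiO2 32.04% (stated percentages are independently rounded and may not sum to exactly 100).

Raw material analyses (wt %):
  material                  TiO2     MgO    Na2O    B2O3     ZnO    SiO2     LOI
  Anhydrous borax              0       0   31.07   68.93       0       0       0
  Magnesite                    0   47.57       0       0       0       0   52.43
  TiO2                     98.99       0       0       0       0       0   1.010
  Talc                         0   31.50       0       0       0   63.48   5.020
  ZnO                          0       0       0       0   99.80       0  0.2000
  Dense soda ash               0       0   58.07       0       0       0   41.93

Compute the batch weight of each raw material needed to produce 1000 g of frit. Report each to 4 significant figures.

Mid-chain values are shown rounded off to 4 significant digits when written out — every computation holds full precision at every stage — exactly one rounding is applied to each reported result; all derived quantities (net glass mass, the yield, the six compositions, totals, ignition loss) are re-derived starting from the weights per 1000 g of glass at exact precision precisely as stated by question or answer.
The oxide mass targets at 1000 g frit:
  TiO2: 10.78% × 1000 = 107.8 g
  MgO: 20.19% × 1000 = 201.9 g
  Na2O: 6.865% × 1000 = 68.65 g
  B2O3: 9.292% × 1000 = 92.92 g
  ZnO: 20.83% × 1000 = 208.3 g
  SiO2: 32.04% × 1000 = 320.4 g
Checking each oxide sum from the weights as reported, against the basis in use (every target is met by its sum modulo rounding of the values):
  TiO2: 108.9·0.9899 = 107.8 g (target 107.8 g)
  MgO: 90.21·0.4757 + 504.7·0.3150 = 201.9 g (target 201.9 g)
  Na2O: 134.8·0.3107 + 46.09·0.5807 = 68.65 g (target 68.65 g)
  B2O3: 134.8·0.6893 = 92.92 g (target 92.92 g)
  ZnO: 208.7·0.9980 = 208.3 g (target 208.3 g)
  SiO2: 504.7·0.6348 = 320.4 g (target 320.4 g)
Glass-mass bookkeeping: Σ batch − LOI loss = 999.9 g (summing oxide targets gives 1000 g; basis as stated: 1000 g — a pure rounding effect).
Batch grand total — Σ batch = 1093 g; Σ batch·LOI gives LOI loss = 93.48 g; yield: glass divided by total = 91.45%.

Batch per 1000 g frit:
  Anhydrous borax: 134.8 g
  Magnesite: 90.21 g
  TiO2: 108.9 g
  Talc: 504.7 g
  ZnO: 208.7 g
  Dense soda ash: 46.09 g
Total batch = 1093 g; LOI loss = 93.48 g; yield = 91.45%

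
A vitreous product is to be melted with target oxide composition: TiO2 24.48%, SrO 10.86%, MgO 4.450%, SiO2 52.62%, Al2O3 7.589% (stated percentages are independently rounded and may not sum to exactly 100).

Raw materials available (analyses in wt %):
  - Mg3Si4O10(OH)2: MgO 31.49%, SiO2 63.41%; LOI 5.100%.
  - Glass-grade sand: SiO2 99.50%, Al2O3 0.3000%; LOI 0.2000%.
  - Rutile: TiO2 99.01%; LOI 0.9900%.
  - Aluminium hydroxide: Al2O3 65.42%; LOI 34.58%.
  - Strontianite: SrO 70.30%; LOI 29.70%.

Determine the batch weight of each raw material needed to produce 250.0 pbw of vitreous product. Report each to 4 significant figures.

Batch per 250.0 pbw vitreous product:
  Mg3Si4O10(OH)2: 35.33 pbw
  Glass-grade sand: 109.7 pbw
  Rutile: 61.81 pbw
  Aluminium hydroxide: 28.50 pbw
  Strontianite: 38.62 pbw
Total batch = 274.0 pbw; LOI loss = 23.96 pbw; yield = 91.25%

Every computation carries full float precision in every operation; working values are displayed rounded off to 4 significant digits between the steps. Every reported figure is rounded exactly once; all derived quantities (the yield, glass mass, the five compositions, totals, ignition loss) are recomputed from the batch weights per 250.0 pbw of glass in exact precision, exactly as shown in either problem or answer.
Oxide-by-oxide targets in 250.0 pbw vitreous product:
  TiO2: 24.48% × 250.0 = 61.20 pbw
  SrO: 10.86% × 250.0 = 27.15 pbw
  MgO: 4.450% × 250.0 = 11.12 pbw
  SiO2: 52.62% × 250.0 = 131.6 pbw
  Al2O3: 7.589% × 250.0 = 18.97 pbw
Oxide-by-oxide audit working from each reported weight, under the basis named above (each sum matches its target mass exact up to rounding of places):
  TiO2: 61.81·0.9901 = 61.20 pbw (target 61.20 pbw)
  SrO: 38.62·0.7030 = 27.15 pbw (target 27.15 pbw)
  MgO: 35.33·0.3149 = 11.13 pbw (target 11.12 pbw)
  SiO2: 35.33·0.6341 + 109.7·0.9950 = 131.6 pbw (target 131.6 pbw)
  Al2O3: 109.7·0.003000 + 28.50·0.6542 = 18.97 pbw (target 18.97 pbw)
The glass-mass cross-check: batch total minus LOI = 250.0 pbw (targets for the oxides total 250.0 pbw; against the stated basis, 250.0 pbw — rounding explains the deltas).
Batch grand total — Σ batch = 274.0 pbw; loss to ignition Σ batch·LOI = 23.96 pbw; yield = glass ÷ total batch = 91.25%.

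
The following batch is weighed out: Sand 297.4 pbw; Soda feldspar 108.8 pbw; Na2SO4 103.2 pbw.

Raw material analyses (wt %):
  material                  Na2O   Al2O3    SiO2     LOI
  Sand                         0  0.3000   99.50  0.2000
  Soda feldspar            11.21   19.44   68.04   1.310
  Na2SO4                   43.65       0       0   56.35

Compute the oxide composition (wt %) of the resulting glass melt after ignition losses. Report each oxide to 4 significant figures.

The intermediate values are displayed with 4-significant-figure rounding at each printed step. All arithmetic keeps full float precision through the solve; exactly one rounding is applied to each reported value — derived quantities are carried using the weight values for 449.2 pbw of glass at exact precision (ignition loss, the totals, the three compositions, yield, glass mass) exactly as shown in the problem or answer text.
Oxide-by-oxide delivered mass:
  Na2O: 108.8·0.1121 + 103.2·0.4365 = 57.24 pbw
  Al2O3: 297.4·0.003000 + 108.8·0.1944 = 22.04 pbw
  SiO2: 297.4·0.9950 + 108.8·0.6804 = 369.9 pbw
LOI: 297.4·0.002000 + 108.8·0.01310 + 103.2·0.5635 = 60.17 pbw
Net of LOI, the glass mass = 509.4 − 60.17 = 449.2 pbw (equal to the oxide-mass sum)
each wt % is 100 × oxide ÷ glass

Glass mass = 449.2 pbw (batch 509.4 − LOI 60.17).
Composition: Na2O 12.74%, Al2O3 4.907%, SiO2 82.35%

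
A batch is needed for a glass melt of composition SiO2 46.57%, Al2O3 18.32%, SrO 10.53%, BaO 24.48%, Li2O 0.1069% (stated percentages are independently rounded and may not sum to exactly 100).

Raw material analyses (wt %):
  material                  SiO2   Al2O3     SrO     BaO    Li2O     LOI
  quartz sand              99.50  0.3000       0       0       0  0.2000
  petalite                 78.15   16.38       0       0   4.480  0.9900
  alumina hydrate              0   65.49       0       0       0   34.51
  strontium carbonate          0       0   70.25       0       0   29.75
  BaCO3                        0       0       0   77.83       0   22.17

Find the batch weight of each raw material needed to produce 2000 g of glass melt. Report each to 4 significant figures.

Every computation holds exact precision at every stage. Values along the way are printed, rounded to four significant figures, in the printout — each reported value is rounded once only. All derived quantities, including LOI, glass mass, the totals, five oxide percentages, yield, are recomputed starting from the weights for 2000 g of glass in exact precision, exactly as shown in the problem or answer text.
Oxide mass targets, per 2000 g glass melt:
  SiO2: 46.57% × 2000 = 931.4 g
  Al2O3: 18.32% × 2000 = 366.4 g
  SrO: 10.53% × 2000 = 210.6 g
  BaO: 24.48% × 2000 = 489.6 g
  Li2O: 0.1069% × 2000 = 2.138 g
Oxide-by-oxide audit per the reported batch figures, per the basis as stated (sum by sum, the targets are met inside rounding margins):
  SiO2: 898.6·0.9950 + 47.72·0.7815 = 931.4 g (target 931.4 g)
  Al2O3: 898.6·0.003000 + 47.72·0.1638 + 543.4·0.6549 = 366.4 g (target 366.4 g)
  SrO: 299.8·0.7025 = 210.6 g (target 210.6 g)
  BaO: 629.1·0.7783 = 489.6 g (target 489.6 g)
  Li2O: 47.72·0.04480 = 2.138 g (target 2.138 g)
Glass mass check: whole batch net of LOI = 2000 g (per-oxide target masses sum to 2000 g; with the basis standing at 2000 g — rounding explains the deltas).
Batch total: Σ batch = 2419 g; the LOI term Σ batch·LOI equals 418.5 g; as yield: glass ÷ batch → 82.70%.

Batch per 2000 g glass melt:
  quartz sand: 898.6 g
  petalite: 47.72 g
  alumina hydrate: 543.4 g
  strontium carbonate: 299.8 g
  BaCO3: 629.1 g
Total batch = 2419 g; LOI loss = 418.5 g; yield = 82.70%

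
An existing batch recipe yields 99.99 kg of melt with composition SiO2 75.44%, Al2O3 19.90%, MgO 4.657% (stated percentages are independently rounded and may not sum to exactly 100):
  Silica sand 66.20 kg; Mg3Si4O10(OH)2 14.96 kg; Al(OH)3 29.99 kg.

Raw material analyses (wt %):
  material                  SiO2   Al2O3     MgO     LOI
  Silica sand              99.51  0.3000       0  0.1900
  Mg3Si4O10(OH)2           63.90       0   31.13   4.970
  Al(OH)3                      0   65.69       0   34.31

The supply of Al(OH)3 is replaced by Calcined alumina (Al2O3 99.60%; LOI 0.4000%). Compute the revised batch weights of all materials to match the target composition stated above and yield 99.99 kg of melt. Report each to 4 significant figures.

Every computation holds full precision in all steps — values along the way are printed (rounded to 4 significant figures) on the page — every reported value takes exactly one rounding. The derived quantities are recomputed from the weighed amounts for 99.99 kg of glass at full float precision (glass mass, ignition loss, the yield, three oxide percentages, the totals) exactly as shown in question or answer.
Oxide-by-oxide targets in 99.99 kg melt:
  SiO2: 75.44% × 99.99 = 75.43 kg
  Al2O3: 19.90% × 99.99 = 19.90 kg
  MgO: 4.657% × 99.99 = 4.657 kg
Balance tally, oxide-wise, with the batch weights as given, at the basis given (each sum matches its target mass once rounding is allowed for):
  SiO2: 66.20·0.9951 + 14.96·0.6390 = 75.44 kg (target 75.43 kg)
  Al2O3: 66.20·0.003000 + 19.78·0.9960 = 19.90 kg (target 19.90 kg)
  MgO: 14.96·0.3113 = 4.657 kg (target 4.657 kg)
Auditing the glass mass value: whole batch net of LOI = 99.99 kg (targets for the oxides total 99.99 kg; stated basis 99.99 kg — differing by rounding only).
Total batch = Σ batch = 100.9 kg; LOI removed, Σ of batch·LOI: 0.9484 kg; glass ÷ batch gives a yield of 99.06%.

Revised batch per 99.99 kg melt:
  Silica sand: 66.20 kg
  Mg3Si4O10(OH)2: 14.96 kg
  Calcined alumina: 19.78 kg
Total batch = 100.9 kg; LOI loss = 0.9484 kg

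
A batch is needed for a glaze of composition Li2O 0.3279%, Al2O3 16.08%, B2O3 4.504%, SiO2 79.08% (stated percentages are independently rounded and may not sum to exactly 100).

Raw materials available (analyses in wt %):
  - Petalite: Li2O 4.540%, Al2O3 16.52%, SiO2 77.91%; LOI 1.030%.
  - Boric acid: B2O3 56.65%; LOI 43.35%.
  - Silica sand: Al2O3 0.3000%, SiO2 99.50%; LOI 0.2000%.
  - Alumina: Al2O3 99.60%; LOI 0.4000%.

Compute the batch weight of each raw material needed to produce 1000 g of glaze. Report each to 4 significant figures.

Batch per 1000 g glaze:
  Petalite: 72.22 g
  Boric acid: 79.51 g
  Silica sand: 738.2 g
  Alumina: 147.2 g
Total batch = 1037 g; LOI loss = 37.28 g; yield = 96.41%

Intermediates appear, rounded to four significant figures, at each printed step. All internal work runs at exact precision in all steps. Every reported figure is rounded exactly once. The derived quantities, including glass mass, the four compositions, the yield, ignition loss, totals, are re-derived from the weighed amounts for 1000 g of glass at full float precision as set out in question or answer.
Target masses of each oxide per 1000 g glaze:
  Li2O: 0.3279% × 1000 = 3.279 g
  Al2O3: 16.08% × 1000 = 160.8 g
  B2O3: 4.504% × 1000 = 45.04 g
  SiO2: 79.08% × 1000 = 790.8 g
Sums-versus-targets review given the weights on record, under the basis named above (summed amounts equal target values inside rounding margins):
  Li2O: 72.22·0.04540 = 3.279 g (target 3.279 g)
  Al2O3: 72.22·0.1652 + 738.2·0.003000 + 147.2·0.9960 = 160.8 g (target 160.8 g)
  B2O3: 79.51·0.5665 = 45.04 g (target 45.04 g)
  SiO2: 72.22·0.7791 + 738.2·0.9950 = 790.8 g (target 790.8 g)
Consistency of the glass mass: total charge less LOI = 999.9 g (per-oxide target masses sum to 999.9 g; the stated basis being 1000 g — differing by rounding only).
Adding the batch up: Σ batch = 1037 g; ignition loss, Σ(batch × LOI) = 37.28 g; glass ÷ batch gives a yield of 96.41%.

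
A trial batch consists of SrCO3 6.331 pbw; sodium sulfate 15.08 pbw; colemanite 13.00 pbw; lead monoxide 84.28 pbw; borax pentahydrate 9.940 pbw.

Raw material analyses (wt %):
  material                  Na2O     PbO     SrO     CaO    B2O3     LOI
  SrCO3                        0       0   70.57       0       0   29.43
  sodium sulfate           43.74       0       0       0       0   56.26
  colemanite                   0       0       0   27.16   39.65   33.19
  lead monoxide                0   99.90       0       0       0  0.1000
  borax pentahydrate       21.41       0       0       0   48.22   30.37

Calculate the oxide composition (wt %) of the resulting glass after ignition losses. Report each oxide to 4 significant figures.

Each numeric step runs at full float precision through every step. In-progress results are printed rounded off to 4 significant figures in the printout — each reported result is rounded only once. Derived quantities (ignition loss, totals, glass mass, the five compositions, the yield) are carried in full float precision from the batch weights at 110.9 pbw of glass, as quoted within question or answer.
Mass of each oxide from the mix:
  Na2O: 15.08·0.4374 + 9.940·0.2141 = 8.724 pbw
  PbO: 84.28·0.9990 = 84.20 pbw
  SrO: 6.331·0.7057 = 4.468 pbw
  CaO: 13.00·0.2716 = 3.531 pbw
  B2O3: 13.00·0.3965 + 9.940·0.4822 = 9.948 pbw
LOI: 6.331·0.2943 + 15.08·0.5626 + 13.00·0.3319 + 84.28·0.001000 + 9.940·0.3037 = 17.76 pbw
Resulting glass, batch − LOI: 128.6 − 17.76 = 110.9 pbw (= the summed oxide contributions)
wt % = oxide mass / glass mass × 100

Glass mass = 110.9 pbw (batch 128.6 − LOI 17.76).
Composition: Na2O 7.869%, PbO 75.94%, SrO 4.030%, CaO 3.185%, B2O3 8.973%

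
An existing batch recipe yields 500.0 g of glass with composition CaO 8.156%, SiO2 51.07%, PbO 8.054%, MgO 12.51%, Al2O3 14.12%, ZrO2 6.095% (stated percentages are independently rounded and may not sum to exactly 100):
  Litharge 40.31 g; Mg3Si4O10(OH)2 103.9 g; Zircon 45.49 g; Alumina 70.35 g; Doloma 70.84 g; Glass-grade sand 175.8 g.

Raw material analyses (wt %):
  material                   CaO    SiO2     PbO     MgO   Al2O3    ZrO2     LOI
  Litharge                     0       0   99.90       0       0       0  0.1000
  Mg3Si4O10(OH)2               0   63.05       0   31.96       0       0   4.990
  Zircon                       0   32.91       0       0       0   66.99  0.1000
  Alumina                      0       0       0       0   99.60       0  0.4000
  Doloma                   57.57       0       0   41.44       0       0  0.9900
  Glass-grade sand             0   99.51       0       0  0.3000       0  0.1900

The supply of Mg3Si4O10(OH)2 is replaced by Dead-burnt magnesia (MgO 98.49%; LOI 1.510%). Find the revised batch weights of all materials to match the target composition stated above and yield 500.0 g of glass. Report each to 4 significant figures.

Working values are displayed with 4-significant-digit rounding within the worked lines; the working math runs at full precision at each step; every reported result takes a single rounding. The derived quantities, including the yield, net glass mass, LOI, totals, the six compositions, are rebuilt starting from the weights per 500.0 g of glass in exact precision, as written in question or answer.
Oxide-by-oxide targets in 500.0 g glass:
  CaO: 8.156% × 500.0 = 40.78 g
  SiO2: 51.07% × 500.0 = 255.4 g
  PbO: 8.054% × 500.0 = 40.27 g
  MgO: 12.51% × 500.0 = 62.55 g
  Al2O3: 14.12% × 500.0 = 70.60 g
  ZrO2: 6.095% × 500.0 = 30.48 g
Oxide-by-oxide audit applying the batch weights above, versus the basis set out (summed amounts equal target values modulo rounding of the values):
  CaO: 70.84·0.5757 = 40.78 g (target 40.78 g)
  SiO2: 45.49·0.3291 + 241.6·0.9951 = 255.4 g (target 255.4 g)
  PbO: 40.31·0.9990 = 40.27 g (target 40.27 g)
  MgO: 33.70·0.9849 + 70.84·0.4144 = 62.55 g (target 62.55 g)
  Al2O3: 70.16·0.9960 + 241.6·0.003000 = 70.60 g (target 70.60 g)
  ZrO2: 45.49·0.6699 = 30.47 g (target 30.48 g)
Mass balance on the glass: batch total minus LOI = 500.1 g (oxide target masses add up to 500.0 g; basis as stated: 500.0 g — any gap is answer rounding).
Batch grand total — Σ batch = 502.1 g; the LOI term Σ batch·LOI equals 2.036 g; the yield ratio, glass ÷ batch: 99.59%.

Revised batch per 500.0 g glass:
  Litharge: 40.31 g
  Dead-burnt magnesia: 33.70 g
  Zircon: 45.49 g
  Alumina: 70.16 g
  Doloma: 70.84 g
  Glass-grade sand: 241.6 g
Total batch = 502.1 g; LOI loss = 2.036 g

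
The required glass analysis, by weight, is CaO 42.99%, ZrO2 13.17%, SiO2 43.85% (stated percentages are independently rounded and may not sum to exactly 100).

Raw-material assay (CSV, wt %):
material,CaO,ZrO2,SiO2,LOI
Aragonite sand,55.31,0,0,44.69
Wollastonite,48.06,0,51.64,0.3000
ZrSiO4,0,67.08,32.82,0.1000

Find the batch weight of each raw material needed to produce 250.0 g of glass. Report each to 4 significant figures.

Batch per 250.0 g glass:
  Aragonite sand: 36.96 g
  Wollastonite: 181.1 g
  ZrSiO4: 49.08 g
Total batch = 267.1 g; LOI loss = 17.11 g; yield = 93.60%

Every computation maintains full float precision end to end; mid-chain values appear, with 4-significant-figure rounding, alongside each step. Each reported number is rounded once only. The derived quantities (yield, ignition loss, three oxide percentages, the totals, glass mass) are rebuilt in exact precision from the weighed amounts at 250.0 g of glass precisely as stated by either problem or answer.
The oxide mass targets at 250.0 g glass:
  CaO: 42.99% × 250.0 = 107.5 g
  ZrO2: 13.17% × 250.0 = 32.92 g
  SiO2: 43.85% × 250.0 = 109.6 g
Balance tally, oxide-wise, on the weights just shown, against the basis in use (oxide sums agree with the targets net of answer rounding effects):
  CaO: 36.96·0.5531 + 181.1·0.4806 = 107.5 g (target 107.5 g)
  ZrO2: 49.08·0.6708 = 32.92 g (target 32.92 g)
  SiO2: 181.1·0.5164 + 49.08·0.3282 = 109.6 g (target 109.6 g)
Glass-mass closure: batch Σ − ignition loss = 250.0 g (summing oxide targets gives 250.0 g; against the stated basis, 250.0 g — gaps are rounding artifacts).
Adding the batch up: Σ batch = 267.1 g; LOI removed, Σ of batch·LOI: 17.11 g; glass ÷ batch gives a yield of 93.60%.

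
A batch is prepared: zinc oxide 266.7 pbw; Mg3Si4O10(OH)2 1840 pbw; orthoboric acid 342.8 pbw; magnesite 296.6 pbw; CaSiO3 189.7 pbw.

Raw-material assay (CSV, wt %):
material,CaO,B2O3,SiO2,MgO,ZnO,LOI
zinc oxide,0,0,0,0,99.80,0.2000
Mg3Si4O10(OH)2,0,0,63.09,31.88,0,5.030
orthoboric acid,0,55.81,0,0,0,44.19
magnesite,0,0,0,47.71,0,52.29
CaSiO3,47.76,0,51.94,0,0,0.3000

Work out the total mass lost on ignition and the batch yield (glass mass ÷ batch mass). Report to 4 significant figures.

LOI loss = 400.2 pbw; glass = 2536 pbw; yield = 86.37%

The intermediate values appear, rounded to 4 significant digits, as written; the whole derivation keeps exact precision through every step — each reported result undergoes a single rounding; the derived quantities are carried in full float precision (five oxide percentages, ignition loss, yield, the totals, net glass mass) from the weighed amounts at 2536 pbw of glass as they appear in question or answer.
Ignition loss by material:
  zinc oxide: 266.7 × 0.002000 = 0.5334 pbw
  Mg3Si4O10(OH)2: 1840 × 0.05030 = 92.55 pbw
  orthoboric acid: 342.8 × 0.4419 = 151.5 pbw
  magnesite: 296.6 × 0.5229 = 155.1 pbw
  CaSiO3: 189.7 × 0.003000 = 0.5691 pbw
Total LOI = 400.2 pbw
Glass = batch − LOI = 2936 − 400.2 = 2536 pbw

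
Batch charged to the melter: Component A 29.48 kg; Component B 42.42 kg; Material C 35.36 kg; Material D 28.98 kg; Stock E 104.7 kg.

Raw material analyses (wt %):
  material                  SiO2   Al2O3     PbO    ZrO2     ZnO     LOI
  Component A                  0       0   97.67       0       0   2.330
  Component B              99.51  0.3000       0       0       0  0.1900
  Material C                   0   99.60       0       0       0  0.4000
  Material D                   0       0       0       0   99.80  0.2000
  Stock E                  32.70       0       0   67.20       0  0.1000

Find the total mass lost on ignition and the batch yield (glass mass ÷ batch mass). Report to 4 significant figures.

All arithmetic runs at full float precision through the solve. Intermediates are shown rounded to four significant digits in the working. A single rounding produces each reported value — derived quantities, including glass mass, the totals, yield, the five compositions, ignition loss, are computed from the batch weights at 239.9 kg of glass at full precision exactly as printed in problem or answer.
Material-by-material LOI:
  Component A: 29.48 × 0.02330 = 0.6869 kg
  Component B: 42.42 × 0.001900 = 0.08060 kg
  Material C: 35.36 × 0.004000 = 0.1414 kg
  Material D: 28.98 × 0.002000 = 0.05796 kg
  Stock E: 104.7 × 0.001000 = 0.1047 kg
Total LOI = 1.072 kg
Glass = batch − LOI = 240.9 − 1.072 = 239.9 kg

LOI loss = 1.072 kg; glass = 239.9 kg; yield = 99.56%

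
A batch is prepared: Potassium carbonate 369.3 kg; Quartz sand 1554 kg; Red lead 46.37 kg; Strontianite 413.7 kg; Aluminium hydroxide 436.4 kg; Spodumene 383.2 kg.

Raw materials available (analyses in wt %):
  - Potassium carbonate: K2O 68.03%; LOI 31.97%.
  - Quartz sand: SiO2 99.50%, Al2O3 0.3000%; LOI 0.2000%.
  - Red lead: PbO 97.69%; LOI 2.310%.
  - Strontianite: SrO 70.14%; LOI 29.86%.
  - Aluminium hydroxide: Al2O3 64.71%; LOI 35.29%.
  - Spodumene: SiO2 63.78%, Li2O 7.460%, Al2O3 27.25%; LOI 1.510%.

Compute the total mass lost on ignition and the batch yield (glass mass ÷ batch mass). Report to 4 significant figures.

LOI loss = 405.6 kg; glass = 2797 kg; yield = 87.34%

The working math runs at full precision through every step; mid-chain values are shown, with 4-significant-digit rounding, on the page. Each reported result includes exactly one rounding. Derived quantities, including ignition loss, yield, glass mass, the six compositions, totals, are carried starting from the weights on 2797 kg of glass at full precision as set out in the question or the answer.
Ignition loss by material:
  Potassium carbonate: 369.3 × 0.3197 = 118.1 kg
  Quartz sand: 1554 × 0.002000 = 3.108 kg
  Red lead: 46.37 × 0.02310 = 1.071 kg
  Strontianite: 413.7 × 0.2986 = 123.5 kg
  Aluminium hydroxide: 436.4 × 0.3529 = 154.0 kg
  Spodumene: 383.2 × 0.01510 = 5.786 kg
Total LOI = 405.6 kg
Glass = batch − LOI = 3203 − 405.6 = 2797 kg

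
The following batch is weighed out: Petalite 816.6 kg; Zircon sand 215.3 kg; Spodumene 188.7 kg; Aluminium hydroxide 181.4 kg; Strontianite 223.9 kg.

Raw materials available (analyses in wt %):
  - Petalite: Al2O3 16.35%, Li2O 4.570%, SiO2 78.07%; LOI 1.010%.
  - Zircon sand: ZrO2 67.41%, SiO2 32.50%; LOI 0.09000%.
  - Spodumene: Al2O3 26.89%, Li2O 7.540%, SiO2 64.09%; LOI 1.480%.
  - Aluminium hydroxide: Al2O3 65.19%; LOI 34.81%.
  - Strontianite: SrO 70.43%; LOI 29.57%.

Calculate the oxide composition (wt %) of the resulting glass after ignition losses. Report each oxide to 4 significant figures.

Glass mass = 1485 kg (batch 1626 − LOI 140.6).
Composition: ZrO2 9.771%, Al2O3 20.37%, Li2O 3.470%, SiO2 55.77%, SrO 10.62%

In-progress results are shown, rounded to four significant digits, alongside each step — all internal work maintains exact precision from first step to last; each reported figure is rounded only once — the derived quantities are re-derived in exact precision (net glass mass, the yield, ignition loss, the totals, the five compositions) starting from the weights for 1485 kg of glass as they appear in problem or answer.
What the batch supplies per oxide:
  ZrO2: 215.3·0.6741 = 145.1 kg
  Al2O3: 816.6·0.1635 + 188.7·0.2689 + 181.4·0.6519 = 302.5 kg
  Li2O: 816.6·0.04570 + 188.7·0.07540 = 51.55 kg
  SiO2: 816.6·0.7807 + 215.3·0.3250 + 188.7·0.6409 = 828.4 kg
  SrO: 223.9·0.7043 = 157.7 kg
LOI: 816.6·0.01010 + 215.3·9.000e-04 + 188.7·0.01480 + 181.4·0.3481 + 223.9·0.2957 = 140.6 kg
The glass mass, total less LOI, = 1626 − 140.6 = 1485 kg (= Σ oxide masses)
each wt % is 100 × oxide ÷ glass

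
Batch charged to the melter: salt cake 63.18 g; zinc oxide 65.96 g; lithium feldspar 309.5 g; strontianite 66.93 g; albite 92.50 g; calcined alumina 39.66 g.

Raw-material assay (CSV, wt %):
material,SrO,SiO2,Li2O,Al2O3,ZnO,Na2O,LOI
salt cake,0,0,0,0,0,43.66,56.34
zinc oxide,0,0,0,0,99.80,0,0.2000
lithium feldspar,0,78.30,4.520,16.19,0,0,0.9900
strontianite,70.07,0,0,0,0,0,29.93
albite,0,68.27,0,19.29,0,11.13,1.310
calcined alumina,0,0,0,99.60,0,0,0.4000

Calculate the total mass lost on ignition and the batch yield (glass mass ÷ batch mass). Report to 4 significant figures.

LOI loss = 60.19 g; glass = 577.5 g; yield = 90.56%

Each numeric step keeps exact precision through every step; the intermediate values are displayed (rounded to 4 significant figures) in the printout. Every reported number receives exactly one rounding. All derived quantities are recomputed from the weighed amounts on 577.5 g of glass in full float precision (LOI, totals, six oxide percentages, yield, glass mass), exactly as printed in question or answer.
Material-by-material LOI:
  salt cake: 63.18 × 0.5634 = 35.60 g
  zinc oxide: 65.96 × 0.002000 = 0.1319 g
  lithium feldspar: 309.5 × 0.009900 = 3.064 g
  strontianite: 66.93 × 0.2993 = 20.03 g
  albite: 92.50 × 0.01310 = 1.212 g
  calcined alumina: 39.66 × 0.004000 = 0.1586 g
Total LOI = 60.19 g
Glass = batch − LOI = 637.7 − 60.19 = 577.5 g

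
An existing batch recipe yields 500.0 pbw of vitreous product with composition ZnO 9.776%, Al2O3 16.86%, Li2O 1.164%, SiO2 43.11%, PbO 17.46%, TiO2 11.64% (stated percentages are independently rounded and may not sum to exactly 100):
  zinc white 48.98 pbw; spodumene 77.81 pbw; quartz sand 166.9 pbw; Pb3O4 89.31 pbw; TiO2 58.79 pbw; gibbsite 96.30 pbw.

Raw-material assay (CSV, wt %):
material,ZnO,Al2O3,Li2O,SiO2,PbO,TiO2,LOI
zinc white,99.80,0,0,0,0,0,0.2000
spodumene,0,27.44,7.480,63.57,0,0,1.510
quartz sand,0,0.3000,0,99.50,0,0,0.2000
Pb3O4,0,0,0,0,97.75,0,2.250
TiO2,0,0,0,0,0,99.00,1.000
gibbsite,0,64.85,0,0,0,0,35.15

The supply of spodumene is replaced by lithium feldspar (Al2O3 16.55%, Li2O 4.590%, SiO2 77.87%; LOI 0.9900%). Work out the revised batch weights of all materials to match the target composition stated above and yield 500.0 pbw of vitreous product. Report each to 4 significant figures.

Full float precision is kept end to end — intermediates are displayed rounded to four significant digits as written. Each reported result sees exactly one rounding; derived quantities, which include glass mass, the six compositions, the yield, totals, LOI, are recomputed at full float precision, exactly as printed in question or answer, from the batch weights per 500.0 pbw of glass.
Target masses of each oxide per 500.0 pbw vitreous product:
  ZnO: 9.776% × 500.0 = 48.88 pbw
  Al2O3: 16.86% × 500.0 = 84.30 pbw
  Li2O: 1.164% × 500.0 = 5.820 pbw
  SiO2: 43.11% × 500.0 = 215.6 pbw
  PbO: 17.46% × 500.0 = 87.30 pbw
  TiO2: 11.64% × 500.0 = 58.20 pbw
Sums-versus-targets review on the weights just shown, per the basis as stated (sums match the target masses exact up to rounding of places):
  ZnO: 48.98·0.9980 = 48.88 pbw (target 48.88 pbw)
  Al2O3: 126.8·0.1655 + 117.4·0.003000 + 97.09·0.6485 = 84.30 pbw (target 84.30 pbw)
  Li2O: 126.8·0.04590 = 5.820 pbw (target 5.820 pbw)
  SiO2: 126.8·0.7787 + 117.4·0.9950 = 215.6 pbw (target 215.6 pbw)
  PbO: 89.31·0.9775 = 87.30 pbw (target 87.30 pbw)
  TiO2: 58.79·0.9900 = 58.20 pbw (target 58.20 pbw)
Glass mass check: total batch − LOI = 500.1 pbw (the Σ of target masses is 500.0 pbw; stated basis 500.0 pbw — any gap is answer rounding).
Total batch = Σ batch = 538.4 pbw; ignition loss, Σ(batch × LOI) = 38.31 pbw; glass ÷ batch gives a yield of 92.88%.

Revised batch per 500.0 pbw vitreous product:
  zinc white: 48.98 pbw
  lithium feldspar: 126.8 pbw
  quartz sand: 117.4 pbw
  Pb3O4: 89.31 pbw
  TiO2: 58.79 pbw
  gibbsite: 97.09 pbw
Total batch = 538.4 pbw; LOI loss = 38.31 pbw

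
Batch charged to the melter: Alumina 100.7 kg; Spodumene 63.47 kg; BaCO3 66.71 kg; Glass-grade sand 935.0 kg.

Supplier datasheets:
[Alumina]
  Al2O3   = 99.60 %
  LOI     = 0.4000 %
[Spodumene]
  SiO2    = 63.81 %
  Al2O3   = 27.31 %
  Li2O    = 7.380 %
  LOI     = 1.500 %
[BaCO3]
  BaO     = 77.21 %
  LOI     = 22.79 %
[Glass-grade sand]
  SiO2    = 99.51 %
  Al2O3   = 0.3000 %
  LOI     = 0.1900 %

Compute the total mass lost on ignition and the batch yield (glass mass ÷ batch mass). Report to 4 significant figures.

Each numeric step carries full precision at all times. Values along the way are shown, rounded to four significant digits, when written out. A single rounding yields each reported figure; the derived quantities (the yield, ignition loss, the totals, glass mass, the four compositions) are carried from the batch weights at 1148 kg of glass at exact precision, exactly as shown in question or answer.
Loss on ignition, line by line:
  Alumina: 100.7 × 0.004000 = 0.4028 kg
  Spodumene: 63.47 × 0.01500 = 0.9520 kg
  BaCO3: 66.71 × 0.2279 = 15.20 kg
  Glass-grade sand: 935.0 × 0.001900 = 1.776 kg
Total LOI = 18.33 kg
Glass = batch − LOI = 1166 − 18.33 = 1148 kg

LOI loss = 18.33 kg; glass = 1148 kg; yield = 98.43%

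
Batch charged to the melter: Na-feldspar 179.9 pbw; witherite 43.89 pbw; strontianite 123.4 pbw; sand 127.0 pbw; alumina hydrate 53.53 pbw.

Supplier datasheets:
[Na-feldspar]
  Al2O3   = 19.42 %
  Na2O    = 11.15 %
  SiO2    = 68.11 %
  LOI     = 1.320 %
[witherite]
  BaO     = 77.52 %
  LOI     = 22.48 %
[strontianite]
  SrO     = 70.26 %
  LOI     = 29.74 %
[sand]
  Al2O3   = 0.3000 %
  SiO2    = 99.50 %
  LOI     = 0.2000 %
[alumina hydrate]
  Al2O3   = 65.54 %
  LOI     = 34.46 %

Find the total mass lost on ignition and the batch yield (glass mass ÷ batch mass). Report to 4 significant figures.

Mid-chain values are displayed (rounded to four significant digits) across the worked steps. All arithmetic keeps full float precision throughout; each reported value is rounded once only — all derived quantities (totals, glass mass, the yield, five oxide percentages, ignition loss) are recomputed starting from the weights at 460.1 pbw of glass at full precision exactly as shown in the problem or the answer.
Loss on ignition, line by line:
  Na-feldspar: 179.9 × 0.01320 = 2.375 pbw
  witherite: 43.89 × 0.2248 = 9.866 pbw
  strontianite: 123.4 × 0.2974 = 36.70 pbw
  sand: 127.0 × 0.002000 = 0.2540 pbw
  alumina hydrate: 53.53 × 0.3446 = 18.45 pbw
Total LOI = 67.64 pbw
Glass = batch − LOI = 527.7 − 67.64 = 460.1 pbw

LOI loss = 67.64 pbw; glass = 460.1 pbw; yield = 87.18%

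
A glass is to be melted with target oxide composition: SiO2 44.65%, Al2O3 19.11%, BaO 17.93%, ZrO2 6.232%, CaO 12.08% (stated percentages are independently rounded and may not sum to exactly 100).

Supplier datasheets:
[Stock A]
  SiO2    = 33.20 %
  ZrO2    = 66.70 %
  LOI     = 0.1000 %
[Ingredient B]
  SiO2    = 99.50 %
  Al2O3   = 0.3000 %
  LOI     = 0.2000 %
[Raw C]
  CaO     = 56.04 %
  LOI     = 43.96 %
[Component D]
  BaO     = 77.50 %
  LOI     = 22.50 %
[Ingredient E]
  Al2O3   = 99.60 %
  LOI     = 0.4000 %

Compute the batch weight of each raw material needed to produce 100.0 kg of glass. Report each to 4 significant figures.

Intermediates appear, with 4-significant-figure rounding, within the worked lines — each numeric step runs at full float precision all the way through — a single rounding completes every reported result; the derived quantities (LOI, yield, five oxide percentages, net glass mass, the totals) are carried in full precision starting from the weights per 100.0 kg of glass as quoted within either problem or answer.
The oxide mass targets at 100.0 kg glass:
  SiO2: 44.65% × 100.0 = 44.65 kg
  Al2O3: 19.11% × 100.0 = 19.11 kg
  BaO: 17.93% × 100.0 = 17.93 kg
  ZrO2: 6.232% × 100.0 = 6.232 kg
  CaO: 12.08% × 100.0 = 12.08 kg
Balance tally, oxide-wise, using the reported weights, relative to the basis at hand (sums match the target masses exact up to rounding of places):
  SiO2: 9.343·0.3320 + 41.76·0.9950 = 44.65 kg (target 44.65 kg)
  Al2O3: 41.76·0.003000 + 19.06·0.9960 = 19.11 kg (target 19.11 kg)
  BaO: 23.14·0.7750 = 17.93 kg (target 17.93 kg)
  ZrO2: 9.343·0.6670 = 6.232 kg (target 6.232 kg)
  CaO: 21.56·0.5604 = 12.08 kg (target 12.08 kg)
Glass mass check: Σ batch − LOI loss = 100.0 kg (targets for the oxides total 100.0 kg; basis as stated: 100.0 kg — gaps are rounding artifacts).
Batch total: Σ batch = 114.9 kg; ignition loss, Σ(batch × LOI) = 14.85 kg; yield: glass divided by total = 87.07%.

Batch per 100.0 kg glass:
  Stock A: 9.343 kg
  Ingredient B: 41.76 kg
  Raw C: 21.56 kg
  Component D: 23.14 kg
  Ingredient E: 19.06 kg
Total batch = 114.9 kg; LOI loss = 14.85 kg; yield = 87.07%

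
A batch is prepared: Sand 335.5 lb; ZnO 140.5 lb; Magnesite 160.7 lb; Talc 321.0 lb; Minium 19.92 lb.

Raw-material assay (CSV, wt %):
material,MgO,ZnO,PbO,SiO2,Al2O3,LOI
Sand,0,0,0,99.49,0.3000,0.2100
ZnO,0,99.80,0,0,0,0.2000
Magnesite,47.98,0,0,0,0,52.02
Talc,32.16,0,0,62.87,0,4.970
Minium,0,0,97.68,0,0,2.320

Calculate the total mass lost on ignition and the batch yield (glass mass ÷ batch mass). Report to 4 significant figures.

Mid-chain values appear (rounded to 4 significant figures) between the steps — all internal work carries exact precision all the way through; a single rounding finalizes each reported value; all derived quantities (five oxide percentages, the yield, glass mass, ignition loss, totals) are recomputed from the weighed amounts at 876.6 lb of glass at exact precision as they appear in the problem or the answer.
LOI of each material in turn:
  Sand: 335.5 × 0.002100 = 0.7046 lb
  ZnO: 140.5 × 0.002000 = 0.2810 lb
  Magnesite: 160.7 × 0.5202 = 83.60 lb
  Talc: 321.0 × 0.04970 = 15.95 lb
  Minium: 19.92 × 0.02320 = 0.4621 lb
Total LOI = 101.0 lb
Glass = batch − LOI = 977.6 − 101.0 = 876.6 lb

LOI loss = 101.0 lb; glass = 876.6 lb; yield = 89.67%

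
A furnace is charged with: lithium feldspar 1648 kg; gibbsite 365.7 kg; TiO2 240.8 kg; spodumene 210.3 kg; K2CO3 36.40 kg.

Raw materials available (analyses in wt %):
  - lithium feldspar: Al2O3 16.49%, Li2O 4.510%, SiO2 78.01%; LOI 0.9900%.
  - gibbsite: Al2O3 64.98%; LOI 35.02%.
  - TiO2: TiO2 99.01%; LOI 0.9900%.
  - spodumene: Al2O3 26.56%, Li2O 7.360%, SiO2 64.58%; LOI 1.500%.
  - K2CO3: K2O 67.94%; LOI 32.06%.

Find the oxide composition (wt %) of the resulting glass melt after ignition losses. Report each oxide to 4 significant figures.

The whole derivation keeps exact precision through every step. Values along the way are displayed, rounded to 4 significant figures, across the worked steps — every reported figure undergoes a single rounding; derived quantities, including five oxide percentages, the yield, glass mass, ignition loss, totals, are recomputed from the batch weights per 2340 kg of glass in exact precision as quoted within question or answer.
Oxide masses out of the charge:
  Al2O3: 1648·0.1649 + 365.7·0.6498 + 210.3·0.2656 = 565.2 kg
  K2O: 36.40·0.6794 = 24.73 kg
  Li2O: 1648·0.04510 + 210.3·0.07360 = 89.80 kg
  TiO2: 240.8·0.9901 = 238.4 kg
  SiO2: 1648·0.7801 + 210.3·0.6458 = 1421 kg
LOI: 1648·0.009900 + 365.7·0.3502 + 240.8·0.009900 + 210.3·0.01500 + 36.40·0.3206 = 161.6 kg
Glass mass = batch − LOI = 2501 − 161.6 = 2340 kg (equal to the oxide-mass sum)
each wt % is 100 × oxide ÷ glass

Glass mass = 2340 kg (batch 2501 − LOI 161.6).
Composition: Al2O3 24.16%, K2O 1.057%, Li2O 3.838%, TiO2 10.19%, SiO2 60.75%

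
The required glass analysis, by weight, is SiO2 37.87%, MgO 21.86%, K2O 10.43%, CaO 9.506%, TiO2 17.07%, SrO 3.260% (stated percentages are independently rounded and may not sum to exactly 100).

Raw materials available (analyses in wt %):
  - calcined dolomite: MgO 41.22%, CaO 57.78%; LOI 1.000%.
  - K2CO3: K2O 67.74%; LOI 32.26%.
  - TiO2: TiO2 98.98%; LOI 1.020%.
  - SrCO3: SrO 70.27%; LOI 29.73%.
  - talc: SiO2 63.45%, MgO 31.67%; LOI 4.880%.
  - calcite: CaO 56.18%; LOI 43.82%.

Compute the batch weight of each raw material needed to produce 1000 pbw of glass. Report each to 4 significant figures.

Mid-chain values appear rounded to 4 significant figures within the worked lines — the working math keeps exact precision in every operation. Each reported figure includes exactly one rounding — the derived quantities (the totals, net glass mass, six oxide percentages, yield, LOI) are rebuilt from the batch weights for 1000 pbw of glass in full float precision, as written in question or answer.
Target masses of each oxide per 1000 pbw glass:
  SiO2: 37.87% × 1000 = 378.7 pbw
  MgO: 21.86% × 1000 = 218.6 pbw
  K2O: 10.43% × 1000 = 104.3 pbw
  CaO: 9.506% × 1000 = 95.06 pbw
  TiO2: 17.07% × 1000 = 170.7 pbw
  SrO: 3.260% × 1000 = 32.60 pbw
Sums-versus-targets review per the reported batch figures, under the basis named above (sum by sum, the targets are met within answer rounding):
  SiO2: 596.8·0.6345 = 378.7 pbw (target 378.7 pbw)
  MgO: 71.76·0.4122 + 596.8·0.3167 = 218.6 pbw (target 218.6 pbw)
  K2O: 154.0·0.6774 = 104.3 pbw (target 104.3 pbw)
  CaO: 71.76·0.5778 + 95.41·0.5618 = 95.06 pbw (target 95.06 pbw)
  TiO2: 172.5·0.9898 = 170.7 pbw (target 170.7 pbw)
  SrO: 46.39·0.7027 = 32.60 pbw (target 32.60 pbw)
Auditing the glass mass value: whole batch net of LOI = 1000 pbw (targets for the oxides total 1000 pbw; against the stated basis, 1000 pbw — rounding explains the deltas).
Batch grand total — Σ batch = 1137 pbw; LOI removed, Σ of batch·LOI: 136.9 pbw; yield = glass ÷ total batch = 87.96%.

Batch per 1000 pbw glass:
  calcined dolomite: 71.76 pbw
  K2CO3: 154.0 pbw
  TiO2: 172.5 pbw
  SrCO3: 46.39 pbw
  talc: 596.8 pbw
  calcite: 95.41 pbw
Total batch = 1137 pbw; LOI loss = 136.9 pbw; yield = 87.96%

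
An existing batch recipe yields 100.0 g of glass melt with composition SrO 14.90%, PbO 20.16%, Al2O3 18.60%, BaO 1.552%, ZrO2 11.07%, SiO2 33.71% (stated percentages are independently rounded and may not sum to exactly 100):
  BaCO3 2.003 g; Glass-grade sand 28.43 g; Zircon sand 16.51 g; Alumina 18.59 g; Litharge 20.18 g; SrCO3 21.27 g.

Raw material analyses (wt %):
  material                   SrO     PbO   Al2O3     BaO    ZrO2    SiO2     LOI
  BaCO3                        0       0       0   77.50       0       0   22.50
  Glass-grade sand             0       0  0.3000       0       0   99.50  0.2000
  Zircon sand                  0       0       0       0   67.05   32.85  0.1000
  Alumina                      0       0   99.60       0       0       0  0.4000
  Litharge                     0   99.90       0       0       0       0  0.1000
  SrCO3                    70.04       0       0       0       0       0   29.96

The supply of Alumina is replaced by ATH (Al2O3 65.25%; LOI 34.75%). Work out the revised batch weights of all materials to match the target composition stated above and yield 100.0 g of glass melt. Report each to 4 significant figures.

Working values are shown, with 4-significant-figure rounding, within the worked lines; the whole derivation holds exact precision throughout; a single rounding yields each reported result; the derived quantities, including the yield, LOI, six oxide percentages, the totals, net glass mass, are rebuilt from the weighed amounts at 100.0 g of glass in exact precision, exactly as printed in the problem or the answer.
Oxide mass targets, per 100.0 g glass melt:
  SrO: 14.90% × 100.0 = 14.90 g
  PbO: 20.16% × 100.0 = 20.16 g
  Al2O3: 18.60% × 100.0 = 18.60 g
  BaO: 1.552% × 100.0 = 1.552 g
  ZrO2: 11.07% × 100.0 = 11.07 g
  SiO2: 33.71% × 100.0 = 33.71 g
Balance tally, oxide-wise, on the weights just shown, per the basis as stated (summed amounts equal target values exact up to rounding of places):
  SrO: 21.27·0.7004 = 14.90 g (target 14.90 g)
  PbO: 20.18·0.9990 = 20.16 g (target 20.16 g)
  Al2O3: 28.43·0.003000 + 28.38·0.6525 = 18.60 g (target 18.60 g)
  BaO: 2.003·0.7750 = 1.552 g (target 1.552 g)
  ZrO2: 16.51·0.6705 = 11.07 g (target 11.07 g)
  SiO2: 28.43·0.9950 + 16.51·0.3285 = 33.71 g (target 33.71 g)
Glass-mass bookkeeping: whole batch net of LOI = 99.99 g (targets for the oxides total 99.99 g; the stated basis being 100.0 g — deltas are rounding alone).
Summing the batch: Σ batch = 116.8 g; LOI removed, Σ of batch·LOI: 16.78 g; yield: glass divided by total = 85.63%.

Revised batch per 100.0 g glass melt:
  BaCO3: 2.003 g
  Glass-grade sand: 28.43 g
  Zircon sand: 16.51 g
  ATH: 28.38 g
  Litharge: 20.18 g
  SrCO3: 21.27 g
Total batch = 116.8 g; LOI loss = 16.78 g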